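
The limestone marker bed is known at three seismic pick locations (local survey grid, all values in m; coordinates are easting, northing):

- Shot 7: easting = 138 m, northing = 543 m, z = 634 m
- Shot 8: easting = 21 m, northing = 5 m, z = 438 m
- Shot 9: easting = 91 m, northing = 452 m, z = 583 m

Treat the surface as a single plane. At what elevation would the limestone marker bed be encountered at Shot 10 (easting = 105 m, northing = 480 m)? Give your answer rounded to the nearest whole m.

598 m

Let the plane be z = a·easting + b·northing + c.
Shot 8−Shot 7: −117a − 538b = −196;  Shot 9−Shot 7: −47a − 91b = −51.
Solving gives a = 0.65592, b = 0.22167.
Then c = 634 − a·138 − b·543 = 423.12.
At (105, 480): z = 68.9 + 106.4 + 423.12 = 598.4 m.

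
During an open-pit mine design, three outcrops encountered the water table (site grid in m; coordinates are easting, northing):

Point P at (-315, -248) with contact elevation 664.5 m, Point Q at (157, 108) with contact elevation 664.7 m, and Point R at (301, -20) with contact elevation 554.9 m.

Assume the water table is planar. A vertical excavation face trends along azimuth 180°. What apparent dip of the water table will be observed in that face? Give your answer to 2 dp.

Two edge vectors: Point P→Point Q = (472, 356, 0.2), Point P→Point R = (616, 228, -109.6).
Normal n = (Point P→Point Q) × (Point P→Point R) = (-39063.2, 51854.4, -111680).
So ∂z/∂easting = −n_x/n_z = −0.34978 and ∂z/∂northing = −n_y/n_z = 0.46431.
Unit vector along 180° is (sin 180°, cos 180°) = (0.0000, -1.0000).
Slope in that direction = a·(0.0000) + b·(-1.0000) = −0.46431.
Apparent dip = arctan|0.46431| = 24.91° (true dip is 30.2°, so apparent ≤ true as expected).

24.91°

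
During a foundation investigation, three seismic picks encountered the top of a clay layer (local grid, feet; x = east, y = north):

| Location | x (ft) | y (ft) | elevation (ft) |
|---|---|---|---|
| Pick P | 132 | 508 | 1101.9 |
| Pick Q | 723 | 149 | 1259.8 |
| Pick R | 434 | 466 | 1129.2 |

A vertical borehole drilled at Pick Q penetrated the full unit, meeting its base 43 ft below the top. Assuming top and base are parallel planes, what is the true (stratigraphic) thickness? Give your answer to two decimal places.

Two edge vectors: Pick P→Pick Q = (591, -359, 157.9), Pick P→Pick R = (302, -42, 27.3).
Normal n = (Pick P→Pick Q) × (Pick P→Pick R) = (-3168.9, 31551.5, 83596).
So ∂z/∂x = −n_x/n_z = 0.03791 and ∂z/∂y = −n_y/n_z = −0.37743.
|∇z| = √(a²+b²) = 0.37933, so dip δ = arctan(0.37933) = 20.77°.
True thickness = vertical thickness × cos δ = 43 × cos 20.77° = 40.20 ft.

40.20 ft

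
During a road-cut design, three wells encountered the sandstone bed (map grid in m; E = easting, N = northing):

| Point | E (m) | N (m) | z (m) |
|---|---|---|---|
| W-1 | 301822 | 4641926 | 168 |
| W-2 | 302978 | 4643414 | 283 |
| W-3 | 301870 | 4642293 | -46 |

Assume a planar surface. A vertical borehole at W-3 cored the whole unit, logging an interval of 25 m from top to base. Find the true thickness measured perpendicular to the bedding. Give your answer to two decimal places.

15.63 m

Two edge vectors: W-1→W-2 = (1156, 1488, 115), W-1→W-3 = (48, 367, -214).
Normal n = (W-1→W-2) × (W-1→W-3) = (-360637, 252904, 352828).
So ∂z/∂E = −n_x/n_z = 1.02213 and ∂z/∂N = −n_y/n_z = −0.71679.
|∇z| = √(a²+b²) = 1.24842, so dip δ = arctan(1.24842) = 51.30°.
True thickness = vertical thickness × cos δ = 25 × cos 51.30° = 15.63 m.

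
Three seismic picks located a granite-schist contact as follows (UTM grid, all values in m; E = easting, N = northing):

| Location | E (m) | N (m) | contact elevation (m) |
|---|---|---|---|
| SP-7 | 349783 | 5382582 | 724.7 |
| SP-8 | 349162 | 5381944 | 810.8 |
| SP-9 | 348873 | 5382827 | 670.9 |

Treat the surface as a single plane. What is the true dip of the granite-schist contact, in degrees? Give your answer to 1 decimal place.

Let the plane be z = a·E + b·N + c.
SP-8−SP-7: −621a − 638b = 86.1;  SP-9−SP-7: −910a + 245b = −53.8.
Solving gives a = 0.01806, b = −0.15253.
Gradient magnitude |∇z| = √(a² + b²) = √(0.00033 + 0.02326) = 0.15359.
True dip = arctan(0.15359) = 8.7°, dipping toward N (azimuth ≈ 353°).

8.7°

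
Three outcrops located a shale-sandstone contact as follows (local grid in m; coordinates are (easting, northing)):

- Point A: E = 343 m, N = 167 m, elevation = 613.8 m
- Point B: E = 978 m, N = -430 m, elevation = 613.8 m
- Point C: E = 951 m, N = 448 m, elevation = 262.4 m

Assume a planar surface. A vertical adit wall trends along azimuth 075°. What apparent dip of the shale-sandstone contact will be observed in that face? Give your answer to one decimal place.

25.7°

Two edge vectors: Point A→Point B = (635, -597, 0), Point A→Point C = (608, 281, -351.4).
Normal n = (Point A→Point B) × (Point A→Point C) = (209785.8, 223139, 541411).
So ∂z/∂E = −n_x/n_z = −0.38748 and ∂z/∂N = −n_y/n_z = −0.41214.
Unit vector along 075° is (sin 75°, cos 75°) = (0.9659, 0.2588).
Slope in that direction = a·(0.9659) + b·(0.2588) = −0.48095.
Apparent dip = arctan|0.48095| = 25.7° (true dip is 29.5°, so apparent ≤ true as expected).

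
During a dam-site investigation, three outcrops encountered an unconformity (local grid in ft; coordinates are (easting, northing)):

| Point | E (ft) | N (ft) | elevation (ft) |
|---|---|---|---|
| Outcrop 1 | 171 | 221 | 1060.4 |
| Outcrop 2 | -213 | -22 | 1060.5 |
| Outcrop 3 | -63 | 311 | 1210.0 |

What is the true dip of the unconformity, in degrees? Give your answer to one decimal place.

36.6°

Let the plane be z = a·E + b·N + c.
Outcrop 2−Outcrop 1: −384a − 243b = 0.1;  Outcrop 3−Outcrop 1: −234a + 90b = 149.6.
Solving gives a = −0.39774, b = 0.62811.
Gradient magnitude |∇z| = √(a² + b²) = √(0.15819 + 0.39452) = 0.74345.
True dip = arctan(0.74345) = 36.6°, dipping toward SSE (azimuth ≈ 148°).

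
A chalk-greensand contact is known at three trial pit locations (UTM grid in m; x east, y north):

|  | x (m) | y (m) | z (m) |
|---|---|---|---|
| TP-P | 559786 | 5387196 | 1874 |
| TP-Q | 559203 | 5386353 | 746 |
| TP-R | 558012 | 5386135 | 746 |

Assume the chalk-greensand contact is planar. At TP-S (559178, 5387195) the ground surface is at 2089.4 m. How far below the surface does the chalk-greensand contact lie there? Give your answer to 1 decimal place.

Two edge vectors: TP-P→TP-Q = (-583, -843, -1128), TP-P→TP-R = (-1774, -1061, -1128).
Normal n = (TP-P→TP-Q) × (TP-P→TP-R) = (-245904, 1343448, -876919).
So ∂z/∂x = −n_x/n_z = −0.280418146 and ∂z/∂y = −n_y/n_z = 1.532009228.
Intercept c from TP-P: 1874 + 156974.15 − 8253233.98 = −8094385.83.
At (559178, 5387195): z_contact = −156803.66 + 8253232.45 − 8094385.83 = 2042.96 m.
Depth below ground = 2089.4 − 2042.96 = 46.4 m.

46.4 m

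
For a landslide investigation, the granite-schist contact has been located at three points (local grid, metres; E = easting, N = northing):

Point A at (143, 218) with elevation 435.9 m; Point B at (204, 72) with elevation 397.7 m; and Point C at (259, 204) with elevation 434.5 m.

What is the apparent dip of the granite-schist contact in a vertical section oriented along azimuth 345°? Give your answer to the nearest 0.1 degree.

Let the plane be z = a·E + b·N + c.
Point B−Point A: 61a − 146b = −38.2;  Point C−Point A: 116a − 14b = −1.4.
Solving gives a = 0.02054, b = 0.27023.
Unit vector along 345° is (sin 345°, cos 345°) = (-0.2588, 0.9659).
Slope in that direction = a·(-0.2588) + b·(0.9659) = 0.25570.
Apparent dip = arctan|0.25570| = 14.3° (true dip is 15.2°, so apparent ≤ true as expected).

14.3°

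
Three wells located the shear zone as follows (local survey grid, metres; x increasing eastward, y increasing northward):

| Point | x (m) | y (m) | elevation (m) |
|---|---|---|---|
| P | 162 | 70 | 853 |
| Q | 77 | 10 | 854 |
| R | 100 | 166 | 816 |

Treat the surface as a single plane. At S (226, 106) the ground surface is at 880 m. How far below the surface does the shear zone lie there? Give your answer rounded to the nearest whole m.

25 m

Let the plane be z = a·x + b·y + c.
Q−P: −85a − 60b = 1;  R−P: −62a + 96b = −37.
Solving gives a = 0.17879, b = −0.26995.
Then c = 853 − a·162 − b·70 = 842.93.
At (226, 106): z_contact = 40.4 − 28.6 + 842.93 = 854.7 m.
Depth below ground = 880 − 854.7 = 25 m.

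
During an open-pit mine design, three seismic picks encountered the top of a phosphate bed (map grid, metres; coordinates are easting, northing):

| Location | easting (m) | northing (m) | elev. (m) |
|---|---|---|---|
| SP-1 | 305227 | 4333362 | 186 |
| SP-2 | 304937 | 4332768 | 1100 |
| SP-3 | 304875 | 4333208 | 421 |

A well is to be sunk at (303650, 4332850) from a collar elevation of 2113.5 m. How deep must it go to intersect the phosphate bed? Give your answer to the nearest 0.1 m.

1149.1 m

Let the plane be z = a·easting + b·northing + c.
SP-2−SP-1: −290a − 594b = 914;  SP-3−SP-1: −352a − 154b = 235.
Solving gives a = 0.007091250, b = −1.542182597.
Then c = 186 − a·305227 − b·4333362 = 6680857.02.
At (303650, 4332850): z_contact = 2153.26 − 6682045.86 + 6680857.02 = 964.41 m.
Depth below ground = 2113.5 − 964.41 = 1149.1 m.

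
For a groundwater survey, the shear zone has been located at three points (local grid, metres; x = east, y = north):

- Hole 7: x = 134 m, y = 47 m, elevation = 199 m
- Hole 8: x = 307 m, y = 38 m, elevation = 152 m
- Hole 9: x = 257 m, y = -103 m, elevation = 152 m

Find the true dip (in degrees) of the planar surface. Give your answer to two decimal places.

Let the plane be z = a·x + b·y + c.
Hole 8−Hole 7: 173a − 9b = −47;  Hole 9−Hole 7: 123a − 150b = −47.
Solving gives a = −0.26676, b = 0.09459.
Gradient magnitude |∇z| = √(a² + b²) = √(0.07116 + 0.00895) = 0.28303.
True dip = arctan(0.28303) = 15.80°, dipping toward ESE (azimuth ≈ 110°).

15.80°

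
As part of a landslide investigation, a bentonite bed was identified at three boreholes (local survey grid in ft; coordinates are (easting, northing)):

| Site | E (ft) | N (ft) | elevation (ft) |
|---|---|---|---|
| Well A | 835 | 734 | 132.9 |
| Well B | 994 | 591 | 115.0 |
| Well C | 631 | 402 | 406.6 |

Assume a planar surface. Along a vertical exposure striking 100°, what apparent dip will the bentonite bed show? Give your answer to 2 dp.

Two edge vectors: Well A→Well B = (159, -143, -17.9), Well A→Well C = (-204, -332, 273.7).
Normal n = (Well A→Well B) × (Well A→Well C) = (-45081.9, -39866.7, -81960).
So ∂z/∂E = −n_x/n_z = −0.55005 and ∂z/∂N = −n_y/n_z = −0.48642.
Unit vector along 100° is (sin 100°, cos 100°) = (0.9848, -0.1736).
Slope in that direction = a·(0.9848) + b·(-0.1736) = −0.45723.
Apparent dip = arctan|0.45723| = 24.57° (true dip is 36.3°, so apparent ≤ true as expected).

24.57°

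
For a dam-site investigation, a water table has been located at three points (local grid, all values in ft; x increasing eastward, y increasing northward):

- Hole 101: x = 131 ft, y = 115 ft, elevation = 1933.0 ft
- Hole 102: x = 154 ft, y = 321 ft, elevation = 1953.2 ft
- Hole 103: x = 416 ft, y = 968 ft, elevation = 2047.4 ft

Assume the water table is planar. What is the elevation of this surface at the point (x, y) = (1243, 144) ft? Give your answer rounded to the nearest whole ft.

2116 ft

Let the plane be z = a·x + b·y + c.
Hole 102−Hole 101: 23a + 206b = 20.2;  Hole 103−Hole 101: 285a + 853b = 114.4.
Solving gives a = 0.16208, b = 0.07996.
Then c = 1933 − a·131 − b·115 = 1902.57.
At (1243, 144): z = 201.5 + 11.5 + 1902.57 = 2115.5 ft.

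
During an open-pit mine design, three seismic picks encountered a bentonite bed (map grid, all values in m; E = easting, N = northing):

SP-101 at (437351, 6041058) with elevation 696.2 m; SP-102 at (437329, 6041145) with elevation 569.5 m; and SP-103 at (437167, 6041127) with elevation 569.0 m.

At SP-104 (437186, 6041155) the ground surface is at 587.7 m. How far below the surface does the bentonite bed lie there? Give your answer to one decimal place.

55.3 m

Let the plane be z = a·E + b·N + c.
SP-102−SP-101: −22a + 87b = −126.7;  SP-103−SP-101: −184a + 69b = −127.2.
Solving gives a = 0.160393375, b = −1.415762595.
Then c = 696.2 − a·437351 − b·6041058 = 8483251.95.
At (437186, 6041155): z_contact = 70121.74 − 8552841.28 + 8483251.95 = 532.41 m.
Depth below ground = 587.7 − 532.41 = 55.3 m.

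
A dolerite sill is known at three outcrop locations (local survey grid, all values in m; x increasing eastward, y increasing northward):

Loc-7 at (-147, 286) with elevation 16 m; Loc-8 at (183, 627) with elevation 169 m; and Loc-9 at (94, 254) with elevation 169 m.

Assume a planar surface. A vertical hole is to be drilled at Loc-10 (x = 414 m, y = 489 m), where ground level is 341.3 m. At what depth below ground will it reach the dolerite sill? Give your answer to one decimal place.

9.9 m

Two edge vectors: Loc-7→Loc-8 = (330, 341, 153), Loc-7→Loc-9 = (241, -32, 153).
Normal n = (Loc-7→Loc-8) × (Loc-7→Loc-9) = (57069, -13617, -92741).
So ∂z/∂x = −n_x/n_z = 0.61536 and ∂z/∂y = −n_y/n_z = −0.14683.
Intercept c from Loc-7: 16 + 90.46 + 41.99 = 148.45.
At (414, 489): z_contact = 254.76 − 71.80 + 148.45 = 331.41 m.
Depth below ground = 341.3 − 331.41 = 9.9 m.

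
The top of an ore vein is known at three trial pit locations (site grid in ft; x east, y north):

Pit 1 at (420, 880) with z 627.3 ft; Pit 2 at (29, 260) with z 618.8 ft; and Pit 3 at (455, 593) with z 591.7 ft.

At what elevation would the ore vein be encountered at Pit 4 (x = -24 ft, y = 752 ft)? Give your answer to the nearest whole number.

679 ft

Two edge vectors: Pit 1→Pit 2 = (-391, -620, -8.5), Pit 1→Pit 3 = (35, -287, -35.6).
Normal n = (Pit 1→Pit 2) × (Pit 1→Pit 3) = (19632.5, -14217.1, 133917).
So ∂z/∂x = −n_x/n_z = −0.14660 and ∂z/∂y = −n_y/n_z = 0.10616.
Intercept c from Pit 1: 627.3 + 61.57 − 93.42 = 595.45.
At (-24, 752): z = 3.5 + 79.8 + 595.45 = 678.8 ft.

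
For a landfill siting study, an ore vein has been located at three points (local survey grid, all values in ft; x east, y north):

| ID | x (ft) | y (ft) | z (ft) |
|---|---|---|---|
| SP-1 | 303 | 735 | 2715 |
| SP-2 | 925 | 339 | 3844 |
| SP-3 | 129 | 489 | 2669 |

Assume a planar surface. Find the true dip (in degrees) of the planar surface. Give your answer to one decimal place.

56.9°

Two edge vectors: SP-1→SP-2 = (622, -396, 1129), SP-1→SP-3 = (-174, -246, -46).
Normal n = (SP-1→SP-2) × (SP-1→SP-3) = (295950, -167834, -221916).
So ∂z/∂x = −n_x/n_z = 1.33361 and ∂z/∂y = −n_y/n_z = −0.75630.
Gradient magnitude |∇z| = √(a² + b²) = √(1.77852 + 0.57198) = 1.53314.
True dip = arctan(1.53314) = 56.9°, dipping toward WNW (azimuth ≈ 300°).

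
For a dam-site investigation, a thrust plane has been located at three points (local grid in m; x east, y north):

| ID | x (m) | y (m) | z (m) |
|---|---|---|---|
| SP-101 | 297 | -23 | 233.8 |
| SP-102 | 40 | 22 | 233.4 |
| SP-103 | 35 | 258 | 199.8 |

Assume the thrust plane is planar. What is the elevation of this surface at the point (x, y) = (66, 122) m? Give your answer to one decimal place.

Two edge vectors: SP-101→SP-102 = (-257, 45, -0.4), SP-101→SP-103 = (-262, 281, -34).
Normal n = (SP-101→SP-102) × (SP-101→SP-103) = (-1417.6, -8633.2, -60427).
So ∂z/∂x = −n_x/n_z = −0.02346 and ∂z/∂y = −n_y/n_z = −0.14287.
Intercept c from SP-101: 233.8 + 6.97 − 3.29 = 237.48.
At (66, 122): z = −1.5 − 17.4 + 237.48 = 218.5 m.

218.5 m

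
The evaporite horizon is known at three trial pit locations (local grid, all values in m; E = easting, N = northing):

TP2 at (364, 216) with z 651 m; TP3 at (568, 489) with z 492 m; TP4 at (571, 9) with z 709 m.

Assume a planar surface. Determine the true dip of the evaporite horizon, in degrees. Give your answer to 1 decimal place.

25.9°

Two edge vectors: TP2→TP3 = (204, 273, -159), TP2→TP4 = (207, -207, 58).
Normal n = (TP2→TP3) × (TP2→TP4) = (-17079, -44745, -98739).
So ∂z/∂E = −n_x/n_z = −0.17297 and ∂z/∂N = −n_y/n_z = −0.45316.
Gradient magnitude |∇z| = √(a² + b²) = √(0.02992 + 0.20536) = 0.48505.
True dip = arctan(0.48505) = 25.9°, dipping toward NNE (azimuth ≈ 021°).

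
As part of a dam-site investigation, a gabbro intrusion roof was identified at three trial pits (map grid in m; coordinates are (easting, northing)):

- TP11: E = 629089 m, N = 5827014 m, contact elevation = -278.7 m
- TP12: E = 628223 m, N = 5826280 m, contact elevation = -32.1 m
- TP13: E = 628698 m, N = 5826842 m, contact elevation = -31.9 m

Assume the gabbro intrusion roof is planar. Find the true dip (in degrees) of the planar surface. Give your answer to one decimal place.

52.8°

Let the plane be z = a·E + b·N + c.
TP12−TP11: −866a − 734b = 246.6;  TP13−TP11: −391a − 172b = 246.8.
Solving gives a = −1.00503, b = 0.84980.
Gradient magnitude |∇z| = √(a² + b²) = √(1.01008 + 0.72216) = 1.31615.
True dip = arctan(1.31615) = 52.8°, dipping toward SE (azimuth ≈ 130°).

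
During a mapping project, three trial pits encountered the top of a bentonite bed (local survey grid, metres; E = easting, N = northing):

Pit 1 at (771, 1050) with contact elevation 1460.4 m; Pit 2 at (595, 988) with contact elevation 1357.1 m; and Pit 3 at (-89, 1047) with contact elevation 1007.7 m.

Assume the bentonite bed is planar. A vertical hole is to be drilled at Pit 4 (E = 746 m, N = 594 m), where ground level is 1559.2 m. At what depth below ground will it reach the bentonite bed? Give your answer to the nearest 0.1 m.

191.1 m

Let the plane be z = a·E + b·N + c.
Pit 2−Pit 1: −176a − 62b = −103.3;  Pit 3−Pit 1: −860a − 3b = −452.7.
Solving gives a = 0.525790, b = 0.173564.
Then c = 1460.4 − a·771 − b·1050 = 872.77.
At (746, 594): z_contact = 392.24 + 103.10 + 872.77 = 1368.11 m.
Depth below ground = 1559.2 − 1368.11 = 191.1 m.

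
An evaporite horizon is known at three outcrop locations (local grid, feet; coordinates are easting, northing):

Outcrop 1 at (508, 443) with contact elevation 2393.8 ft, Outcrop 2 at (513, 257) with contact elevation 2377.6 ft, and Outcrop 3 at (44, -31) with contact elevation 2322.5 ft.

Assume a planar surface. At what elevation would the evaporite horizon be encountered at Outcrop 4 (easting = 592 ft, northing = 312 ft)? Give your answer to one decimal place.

2387.5 ft

Two edge vectors: Outcrop 1→Outcrop 2 = (5, -186, -16.2), Outcrop 1→Outcrop 3 = (-464, -474, -71.3).
Normal n = (Outcrop 1→Outcrop 2) × (Outcrop 1→Outcrop 3) = (5583, 7873.3, -88674).
So ∂z/∂easting = −n_x/n_z = 0.06296 and ∂z/∂northing = −n_y/n_z = 0.08879.
Intercept c from Outcrop 1: 2393.8 − 31.98 − 39.33 = 2322.48.
At (592, 312): z = 37.3 + 27.7 + 2322.48 = 2387.5 ft.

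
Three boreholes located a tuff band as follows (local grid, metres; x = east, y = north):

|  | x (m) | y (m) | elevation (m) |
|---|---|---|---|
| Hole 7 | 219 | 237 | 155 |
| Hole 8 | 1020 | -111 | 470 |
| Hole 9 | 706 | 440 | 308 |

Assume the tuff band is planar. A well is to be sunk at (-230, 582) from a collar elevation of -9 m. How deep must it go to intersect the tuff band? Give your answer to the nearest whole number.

Two edge vectors: Hole 7→Hole 8 = (801, -348, 315), Hole 7→Hole 9 = (487, 203, 153).
Normal n = (Hole 7→Hole 8) × (Hole 7→Hole 9) = (-117189, 30852, 332079).
So ∂z/∂x = −n_x/n_z = 0.35289 and ∂z/∂y = −n_y/n_z = −0.09291.
Intercept c from Hole 7: 155 − 77.28 + 22.02 = 99.73.
At (-230, 582): z_contact = −81.2 − 54.1 + 99.73 = -35.5 m.
Depth below ground = -9 − (-35.5) = 27 m.

27 m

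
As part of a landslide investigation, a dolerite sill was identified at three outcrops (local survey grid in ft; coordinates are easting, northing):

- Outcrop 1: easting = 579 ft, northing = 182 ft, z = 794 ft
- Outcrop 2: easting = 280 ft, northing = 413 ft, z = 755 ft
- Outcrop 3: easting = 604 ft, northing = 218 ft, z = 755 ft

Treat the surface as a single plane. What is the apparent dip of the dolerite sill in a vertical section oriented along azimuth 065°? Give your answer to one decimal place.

36.5°

Let the plane be z = a·easting + b·northing + c.
Outcrop 2−Outcrop 1: −299a + 231b = −39;  Outcrop 3−Outcrop 1: 25a + 36b = −39.
Solving gives a = −0.45982, b = −0.76401.
Unit vector along 065° is (sin 65°, cos 65°) = (0.9063, 0.4226).
Slope in that direction = a·(0.9063) + b·(0.4226) = −0.73963.
Apparent dip = arctan|0.73963| = 36.5° (true dip is 41.7°, so apparent ≤ true as expected).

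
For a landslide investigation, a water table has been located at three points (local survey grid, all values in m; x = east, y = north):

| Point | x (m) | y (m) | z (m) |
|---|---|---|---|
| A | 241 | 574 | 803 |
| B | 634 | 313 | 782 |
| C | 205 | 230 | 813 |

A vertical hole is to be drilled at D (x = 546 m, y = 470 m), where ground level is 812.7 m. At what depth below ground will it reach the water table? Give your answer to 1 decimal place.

Let the plane be z = a·x + b·y + c.
B−A: 393a − 261b = −21;  C−A: −36a − 344b = 10.
Solving gives a = −0.06801, b = −0.02195.
Then c = 803 − a·241 − b·574 = 831.99.
At (546, 470): z_contact = −37.14 − 10.32 + 831.99 = 784.54 m.
Depth below ground = 812.7 − 784.54 = 28.2 m.

28.2 m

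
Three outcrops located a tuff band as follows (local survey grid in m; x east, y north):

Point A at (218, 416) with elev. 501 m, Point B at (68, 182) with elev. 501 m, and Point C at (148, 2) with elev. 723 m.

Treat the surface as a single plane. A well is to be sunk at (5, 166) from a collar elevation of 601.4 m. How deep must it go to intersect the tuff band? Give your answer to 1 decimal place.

160.3 m

Two edge vectors: Point A→Point B = (-150, -234, 0), Point A→Point C = (-70, -414, 222).
Normal n = (Point A→Point B) × (Point A→Point C) = (-51948, 33300, 45720).
So ∂z/∂x = −n_x/n_z = 1.13622 and ∂z/∂y = −n_y/n_z = −0.72835.
Intercept c from Point A: 501 − 247.70 + 302.99 = 556.30.
At (5, 166): z_contact = 5.68 − 120.91 + 556.30 = 441.07 m.
Depth below ground = 601.4 − 441.07 = 160.3 m.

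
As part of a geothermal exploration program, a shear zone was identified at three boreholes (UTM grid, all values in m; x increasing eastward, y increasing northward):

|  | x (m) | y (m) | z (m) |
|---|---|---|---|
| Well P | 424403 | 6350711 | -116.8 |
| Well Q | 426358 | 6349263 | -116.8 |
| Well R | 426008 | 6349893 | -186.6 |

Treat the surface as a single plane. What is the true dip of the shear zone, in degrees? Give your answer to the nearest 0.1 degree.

13.2°

Let the plane be z = a·x + b·y + c.
Well Q−Well P: 1955a − 1448b = 0;  Well R−Well P: 1605a − 818b = −69.8.
Solving gives a = −0.13944, b = −0.18826.
Gradient magnitude |∇z| = √(a² + b²) = √(0.01944 + 0.03544) = 0.23427.
True dip = arctan(0.23427) = 13.2°, dipping toward NE (azimuth ≈ 037°).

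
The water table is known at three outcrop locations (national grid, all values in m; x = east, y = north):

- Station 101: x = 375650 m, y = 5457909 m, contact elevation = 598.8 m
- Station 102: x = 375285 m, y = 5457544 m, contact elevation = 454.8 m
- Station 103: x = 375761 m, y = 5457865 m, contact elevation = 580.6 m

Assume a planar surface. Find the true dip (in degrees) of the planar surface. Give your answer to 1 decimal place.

21.8°

Let the plane be z = a·x + b·y + c.
Station 102−Station 101: −365a − 365b = −144;  Station 103−Station 101: 111a − 44b = −18.2.
Solving gives a = −0.00543, b = 0.39995.
Gradient magnitude |∇z| = √(a² + b²) = √(0.00003 + 0.15996) = 0.39998.
True dip = arctan(0.39998) = 21.8°, dipping toward S (azimuth ≈ 179°).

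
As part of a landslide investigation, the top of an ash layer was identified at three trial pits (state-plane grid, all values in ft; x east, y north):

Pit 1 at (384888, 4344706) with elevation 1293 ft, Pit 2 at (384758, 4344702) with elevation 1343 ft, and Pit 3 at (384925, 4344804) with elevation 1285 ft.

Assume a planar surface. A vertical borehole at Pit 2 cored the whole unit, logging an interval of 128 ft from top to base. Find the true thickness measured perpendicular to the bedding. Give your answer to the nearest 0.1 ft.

119.2 ft

Two edge vectors: Pit 1→Pit 2 = (-130, -4, 50), Pit 1→Pit 3 = (37, 98, -8).
Normal n = (Pit 1→Pit 2) × (Pit 1→Pit 3) = (-4868, 810, -12592).
So ∂z/∂x = −n_x/n_z = −0.38659 and ∂z/∂y = −n_y/n_z = 0.06433.
|∇z| = √(a²+b²) = 0.39191, so dip δ = arctan(0.39191) = 21.40°.
True thickness = vertical thickness × cos δ = 128 × cos 21.40° = 119.2 ft.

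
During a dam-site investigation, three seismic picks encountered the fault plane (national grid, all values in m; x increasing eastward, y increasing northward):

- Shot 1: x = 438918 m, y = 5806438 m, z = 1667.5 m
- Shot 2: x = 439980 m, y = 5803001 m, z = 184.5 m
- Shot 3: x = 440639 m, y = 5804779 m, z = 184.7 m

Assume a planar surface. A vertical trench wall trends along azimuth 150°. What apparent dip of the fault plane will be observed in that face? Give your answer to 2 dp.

27.53°

Two edge vectors: Shot 1→Shot 2 = (1062, -3437, -1483), Shot 1→Shot 3 = (1721, -1659, -1482.8).
Normal n = (Shot 1→Shot 2) × (Shot 1→Shot 3) = (2636086.6, -977509.4, 4153219).
So ∂z/∂x = −n_x/n_z = −0.63471 and ∂z/∂y = −n_y/n_z = 0.23536.
Unit vector along 150° is (sin 150°, cos 150°) = (0.5000, -0.8660).
Slope in that direction = a·(0.5000) + b·(-0.8660) = −0.52118.
Apparent dip = arctan|0.52118| = 27.53° (true dip is 34.1°, so apparent ≤ true as expected).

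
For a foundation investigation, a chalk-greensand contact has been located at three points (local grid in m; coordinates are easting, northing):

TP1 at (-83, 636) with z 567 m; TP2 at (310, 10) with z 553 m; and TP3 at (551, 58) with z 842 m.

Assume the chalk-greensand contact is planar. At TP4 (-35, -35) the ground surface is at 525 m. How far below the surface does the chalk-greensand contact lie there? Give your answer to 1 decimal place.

369.4 m

Two edge vectors: TP1→TP2 = (393, -626, -14), TP1→TP3 = (634, -578, 275).
Normal n = (TP1→TP2) × (TP1→TP3) = (-180242, -116951, 169730).
So ∂z/∂easting = −n_x/n_z = 1.06193 and ∂z/∂northing = −n_y/n_z = 0.68904.
Intercept c from TP1: 567 + 88.14 − 438.23 = 216.91.
At (-35, -35): z_contact = −37.17 − 24.12 + 216.91 = 155.63 m.
Depth below ground = 525 − 155.63 = 369.4 m.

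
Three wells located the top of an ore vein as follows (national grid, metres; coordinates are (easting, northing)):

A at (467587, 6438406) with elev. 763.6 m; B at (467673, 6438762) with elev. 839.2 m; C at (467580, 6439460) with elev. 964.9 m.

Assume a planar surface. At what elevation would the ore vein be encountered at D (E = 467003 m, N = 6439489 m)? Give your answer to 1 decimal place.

Two edge vectors: A→B = (86, 356, 75.6), A→C = (-7, 1054, 201.3).
Normal n = (A→B) × (A→C) = (-8019.6, -17841, 93136).
So ∂z/∂E = −n_x/n_z = 0.086106339 and ∂z/∂N = −n_y/n_z = 0.191558581.
Intercept c from A: 763.6 − 40262.20 − 1233331.92 = −1272830.52.
At (467003, 6439489): z = 40211.9 + 1233539.4 − 1272830.52 = 920.8 m.

920.8 m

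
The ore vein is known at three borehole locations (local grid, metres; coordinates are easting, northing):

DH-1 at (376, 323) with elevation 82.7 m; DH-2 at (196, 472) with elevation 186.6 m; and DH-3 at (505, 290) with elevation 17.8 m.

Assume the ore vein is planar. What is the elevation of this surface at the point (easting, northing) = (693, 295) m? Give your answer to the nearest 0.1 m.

-69.9 m

Let the plane be z = a·easting + b·northing + c.
DH-2−DH-1: −180a + 149b = 103.9;  DH-3−DH-1: 129a − 33b = −64.9.
Solving gives a = −0.46995, b = 0.12959.
Then c = 82.7 − a·376 − b·323 = 217.54.
At (693, 295): z = −325.7 + 38.2 + 217.54 = -69.9 m.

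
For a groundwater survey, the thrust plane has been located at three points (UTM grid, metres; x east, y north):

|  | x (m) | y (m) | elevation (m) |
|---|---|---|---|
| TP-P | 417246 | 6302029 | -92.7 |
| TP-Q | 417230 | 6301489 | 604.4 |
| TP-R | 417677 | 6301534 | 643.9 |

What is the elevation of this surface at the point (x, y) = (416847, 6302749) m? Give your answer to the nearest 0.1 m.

-1114.2 m

Let the plane be z = a·x + b·y + c.
TP-Q−TP-P: −16a − 540b = 697.1;  TP-R−TP-P: 431a − 495b = 736.6.
Solving gives a = 0.218979058, b = −1.297414194.
Then c = -92.7 − a·417246 − b·6302029 = 8084881.04.
At (416847, 6302749): z = 91280.8 − 8177276.0 + 8084881.04 = -1114.2 m.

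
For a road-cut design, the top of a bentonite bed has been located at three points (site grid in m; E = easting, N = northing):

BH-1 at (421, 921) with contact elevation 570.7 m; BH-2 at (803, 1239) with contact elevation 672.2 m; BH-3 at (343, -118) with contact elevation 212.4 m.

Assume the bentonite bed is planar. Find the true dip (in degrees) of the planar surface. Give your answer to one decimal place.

Let the plane be z = a·E + b·N + c.
BH-2−BH-1: 382a + 318b = 101.5;  BH-3−BH-1: −78a − 1039b = −358.3.
Solving gives a = −0.02279, b = 0.34656.
Gradient magnitude |∇z| = √(a² + b²) = √(0.00052 + 0.12011) = 0.34731.
True dip = arctan(0.34731) = 19.2°, dipping toward S (azimuth ≈ 176°).

19.2°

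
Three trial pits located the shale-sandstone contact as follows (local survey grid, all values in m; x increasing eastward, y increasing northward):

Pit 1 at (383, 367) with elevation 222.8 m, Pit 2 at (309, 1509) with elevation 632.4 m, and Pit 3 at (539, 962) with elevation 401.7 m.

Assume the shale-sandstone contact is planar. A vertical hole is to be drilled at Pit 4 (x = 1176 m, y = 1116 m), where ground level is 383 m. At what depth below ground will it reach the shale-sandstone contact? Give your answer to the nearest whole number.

41 m

Let the plane be z = a·x + b·y + c.
Pit 2−Pit 1: −74a + 1142b = 409.6;  Pit 3−Pit 1: 156a + 595b = 178.9.
Solving gives a = −0.17737, b = 0.34718.
Then c = 222.8 − a·383 − b·367 = 163.32.
At (1176, 1116): z_contact = −208.6 + 387.4 + 163.32 = 342.2 m.
Depth below ground = 383 − 342.2 = 41 m.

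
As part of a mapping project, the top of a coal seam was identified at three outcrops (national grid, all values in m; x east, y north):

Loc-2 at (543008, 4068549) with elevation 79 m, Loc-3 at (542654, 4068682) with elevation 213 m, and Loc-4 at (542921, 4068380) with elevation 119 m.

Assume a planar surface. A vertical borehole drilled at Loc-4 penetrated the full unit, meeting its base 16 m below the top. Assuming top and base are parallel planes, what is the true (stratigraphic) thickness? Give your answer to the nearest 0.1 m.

Two edge vectors: Loc-2→Loc-3 = (-354, 133, 134), Loc-2→Loc-4 = (-87, -169, 40).
Normal n = (Loc-2→Loc-3) × (Loc-2→Loc-4) = (27966, 2502, 71397).
So ∂z/∂x = −n_x/n_z = −0.39170 and ∂z/∂y = −n_y/n_z = −0.03504.
|∇z| = √(a²+b²) = 0.39326, so dip δ = arctan(0.39326) = 21.47°.
True thickness = vertical thickness × cos δ = 16 × cos 21.47° = 14.9 m.

14.9 m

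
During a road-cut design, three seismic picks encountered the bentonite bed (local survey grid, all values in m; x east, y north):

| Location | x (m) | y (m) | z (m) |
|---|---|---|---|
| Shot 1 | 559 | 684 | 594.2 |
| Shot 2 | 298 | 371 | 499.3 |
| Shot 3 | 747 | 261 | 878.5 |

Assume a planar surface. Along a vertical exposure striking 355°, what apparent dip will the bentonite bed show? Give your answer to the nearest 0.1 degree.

Let the plane be z = a·x + b·y + c.
Shot 2−Shot 1: −261a − 313b = −94.9;  Shot 3−Shot 1: 188a − 423b = 284.3.
Solving gives a = 0.76296, b = −0.33301.
Unit vector along 355° is (sin 355°, cos 355°) = (-0.0872, 0.9962).
Slope in that direction = a·(-0.0872) + b·(0.9962) = −0.39824.
Apparent dip = arctan|0.39824| = 21.7° (true dip is 39.8°, so apparent ≤ true as expected).

21.7°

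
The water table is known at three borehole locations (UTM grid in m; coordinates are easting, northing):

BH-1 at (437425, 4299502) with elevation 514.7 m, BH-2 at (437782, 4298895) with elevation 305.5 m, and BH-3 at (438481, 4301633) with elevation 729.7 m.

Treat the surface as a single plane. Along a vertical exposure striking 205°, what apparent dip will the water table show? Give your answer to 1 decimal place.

5.6°

Two edge vectors: BH-1→BH-2 = (357, -607, -209.2), BH-1→BH-3 = (1056, 2131, 215).
Normal n = (BH-1→BH-2) × (BH-1→BH-3) = (315300.2, -297670.2, 1401759).
So ∂z/∂easting = −n_x/n_z = −0.22493 and ∂z/∂northing = −n_y/n_z = 0.21235.
Unit vector along 205° is (sin 205°, cos 205°) = (-0.4226, -0.9063).
Slope in that direction = a·(-0.4226) + b·(-0.9063) = −0.09740.
Apparent dip = arctan|0.09740| = 5.6° (true dip is 17.2°, so apparent ≤ true as expected).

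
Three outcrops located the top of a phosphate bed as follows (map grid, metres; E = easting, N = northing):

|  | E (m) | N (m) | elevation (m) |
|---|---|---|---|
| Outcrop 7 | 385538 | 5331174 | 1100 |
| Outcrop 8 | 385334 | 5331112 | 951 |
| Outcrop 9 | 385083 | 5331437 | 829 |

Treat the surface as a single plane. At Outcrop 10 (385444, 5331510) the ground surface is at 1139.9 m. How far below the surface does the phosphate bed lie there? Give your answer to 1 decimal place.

52.8 m

Let the plane be z = a·E + b·N + c.
Outcrop 8−Outcrop 7: −204a − 62b = −149;  Outcrop 9−Outcrop 7: −455a + 263b = −271.
Solving gives a = 0.683943710, b = 0.152830373.
Then c = 1100 − a·385538 − b·5331174 = −1077351.60.
At (385444, 5331510): z_contact = 263622.00 + 814816.66 − 1077351.60 = 1087.06 m.
Depth below ground = 1139.9 − 1087.06 = 52.8 m.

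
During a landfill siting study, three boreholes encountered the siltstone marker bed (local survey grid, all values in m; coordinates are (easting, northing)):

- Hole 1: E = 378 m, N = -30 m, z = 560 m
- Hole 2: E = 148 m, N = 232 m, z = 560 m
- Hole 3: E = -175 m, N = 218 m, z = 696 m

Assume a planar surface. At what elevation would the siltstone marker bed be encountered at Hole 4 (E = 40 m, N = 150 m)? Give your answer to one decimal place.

633.0 m

Two edge vectors: Hole 1→Hole 2 = (-230, 262, 0), Hole 1→Hole 3 = (-553, 248, 136).
Normal n = (Hole 1→Hole 2) × (Hole 1→Hole 3) = (35632, 31280, 87846).
So ∂z/∂E = −n_x/n_z = −0.40562 and ∂z/∂N = −n_y/n_z = −0.35608.
Intercept c from Hole 1: 560 + 153.32 − 10.68 = 702.64.
At (40, 150): z = −16.2 − 53.4 + 702.64 = 633.0 m.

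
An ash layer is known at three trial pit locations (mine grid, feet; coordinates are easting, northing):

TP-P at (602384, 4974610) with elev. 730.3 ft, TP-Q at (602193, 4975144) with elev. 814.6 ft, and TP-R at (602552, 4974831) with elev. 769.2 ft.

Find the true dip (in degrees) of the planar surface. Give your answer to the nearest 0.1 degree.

Let the plane be z = a·easting + b·northing + c.
TP-Q−TP-P: −191a + 534b = 84.3;  TP-R−TP-P: 168a + 221b = 38.9.
Solving gives a = 0.01624, b = 0.16367.
Gradient magnitude |∇z| = √(a² + b²) = √(0.00026 + 0.02679) = 0.16448.
True dip = arctan(0.16448) = 9.3°, dipping toward S (azimuth ≈ 186°).

9.3°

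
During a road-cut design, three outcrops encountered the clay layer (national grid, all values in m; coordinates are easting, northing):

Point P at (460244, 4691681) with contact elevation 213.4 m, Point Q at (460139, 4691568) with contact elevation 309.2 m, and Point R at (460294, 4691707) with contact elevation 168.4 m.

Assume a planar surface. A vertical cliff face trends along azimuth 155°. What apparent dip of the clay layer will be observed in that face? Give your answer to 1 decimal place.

19.6°

Two edge vectors: Point P→Point Q = (-105, -113, 95.8), Point P→Point R = (50, 26, -45).
Normal n = (Point P→Point Q) × (Point P→Point R) = (2594.2, 65, 2920).
So ∂z/∂easting = −n_x/n_z = −0.88842 and ∂z/∂northing = −n_y/n_z = −0.02226.
Unit vector along 155° is (sin 155°, cos 155°) = (0.4226, -0.9063).
Slope in that direction = a·(0.4226) + b·(-0.9063) = −0.35529.
Apparent dip = arctan|0.35529| = 19.6° (true dip is 41.6°, so apparent ≤ true as expected).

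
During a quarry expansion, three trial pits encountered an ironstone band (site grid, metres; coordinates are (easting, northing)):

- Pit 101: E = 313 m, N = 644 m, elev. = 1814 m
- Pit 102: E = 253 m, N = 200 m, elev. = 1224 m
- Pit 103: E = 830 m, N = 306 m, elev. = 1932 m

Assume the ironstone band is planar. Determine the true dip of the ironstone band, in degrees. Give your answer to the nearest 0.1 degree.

Let the plane be z = a·E + b·N + c.
Pit 102−Pit 101: −60a − 444b = −590;  Pit 103−Pit 101: 517a − 338b = 118.
Solving gives a = 1.00794, b = 1.19262.
Gradient magnitude |∇z| = √(a² + b²) = √(1.01595 + 1.42234) = 1.56150.
True dip = arctan(1.56150) = 57.4°, dipping toward SW (azimuth ≈ 220°).

57.4°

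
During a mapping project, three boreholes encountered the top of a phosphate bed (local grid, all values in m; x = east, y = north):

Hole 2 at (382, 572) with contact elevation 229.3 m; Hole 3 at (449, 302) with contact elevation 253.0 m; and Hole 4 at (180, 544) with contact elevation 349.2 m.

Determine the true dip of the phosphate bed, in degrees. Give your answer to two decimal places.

Let the plane be z = a·x + b·y + c.
Hole 3−Hole 2: 67a − 270b = 23.7;  Hole 4−Hole 2: −202a − 28b = 119.9.
Solving gives a = −0.56206, b = −0.22725.
Gradient magnitude |∇z| = √(a² + b²) = √(0.31592 + 0.05164) = 0.60627.
True dip = arctan(0.60627) = 31.23°, dipping toward ENE (azimuth ≈ 068°).

31.23°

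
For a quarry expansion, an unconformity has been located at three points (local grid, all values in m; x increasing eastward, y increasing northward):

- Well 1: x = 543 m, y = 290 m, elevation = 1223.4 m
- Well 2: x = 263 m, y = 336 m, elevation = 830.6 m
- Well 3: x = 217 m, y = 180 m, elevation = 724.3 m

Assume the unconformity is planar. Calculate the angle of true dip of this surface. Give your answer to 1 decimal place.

55.7°

Let the plane be z = a·x + b·y + c.
Well 2−Well 1: −280a + 46b = −392.8;  Well 3−Well 1: −326a − 110b = −499.1.
Solving gives a = 1.44481, b = 0.25538.
Gradient magnitude |∇z| = √(a² + b²) = √(2.08748 + 0.06522) = 1.46721.
True dip = arctan(1.46721) = 55.7°, dipping toward W (azimuth ≈ 260°).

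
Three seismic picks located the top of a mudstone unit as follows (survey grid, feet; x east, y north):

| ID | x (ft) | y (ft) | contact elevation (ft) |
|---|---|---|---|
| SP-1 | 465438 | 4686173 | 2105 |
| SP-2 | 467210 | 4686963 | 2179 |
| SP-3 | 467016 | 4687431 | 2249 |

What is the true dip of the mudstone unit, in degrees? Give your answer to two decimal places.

Two edge vectors: SP-1→SP-2 = (1772, 790, 74), SP-1→SP-3 = (1578, 1258, 144).
Normal n = (SP-1→SP-2) × (SP-1→SP-3) = (20668, -138396, 982556).
So ∂z/∂x = −n_x/n_z = −0.02103 and ∂z/∂y = −n_y/n_z = 0.14085.
Gradient magnitude |∇z| = √(a² + b²) = √(0.00044 + 0.01984) = 0.14242.
True dip = arctan(0.14242) = 8.11°, dipping toward S (azimuth ≈ 172°).

8.11°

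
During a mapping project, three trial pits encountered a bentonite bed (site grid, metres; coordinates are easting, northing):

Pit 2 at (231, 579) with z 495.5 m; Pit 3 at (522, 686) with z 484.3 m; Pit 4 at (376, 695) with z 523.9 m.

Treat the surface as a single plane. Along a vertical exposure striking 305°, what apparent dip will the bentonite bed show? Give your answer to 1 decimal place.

26.8°

Let the plane be z = a·easting + b·northing + c.
Pit 3−Pit 2: 291a + 107b = −11.2;  Pit 4−Pit 2: 145a + 116b = 28.4.
Solving gives a = −0.23782, b = 0.54210.
Unit vector along 305° is (sin 305°, cos 305°) = (-0.8192, 0.5736).
Slope in that direction = a·(-0.8192) + b·(0.5736) = 0.50574.
Apparent dip = arctan|0.50574| = 26.8° (true dip is 30.6°, so apparent ≤ true as expected).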